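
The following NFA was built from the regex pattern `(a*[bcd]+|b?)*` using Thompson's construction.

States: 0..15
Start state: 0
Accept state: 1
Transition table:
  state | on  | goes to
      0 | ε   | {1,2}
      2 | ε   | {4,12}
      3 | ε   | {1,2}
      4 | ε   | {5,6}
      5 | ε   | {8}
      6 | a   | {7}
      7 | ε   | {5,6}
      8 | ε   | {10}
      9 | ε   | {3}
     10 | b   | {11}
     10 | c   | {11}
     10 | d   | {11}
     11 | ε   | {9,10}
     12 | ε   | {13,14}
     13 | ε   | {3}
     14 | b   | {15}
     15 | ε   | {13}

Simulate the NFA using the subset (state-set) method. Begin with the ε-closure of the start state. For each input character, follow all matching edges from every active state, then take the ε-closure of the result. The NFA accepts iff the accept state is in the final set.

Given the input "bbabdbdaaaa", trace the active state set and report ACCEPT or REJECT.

S₀ = ε-closure({0}) = {0,1,2,3,4,5,6,8,10,12,13,14}
'b' @ 1: {1,2,3,4,5,6,8,9,10,11,12,13,14,15}  ✓accept
'b' @ 2: {1,2,3,4,5,6,8,9,10,11,12,13,14,15}  ✓accept
'a' @ 3: {5,6,7,8,10}
'b' @ 4: {1,2,3,4,5,6,8,9,10,11,12,13,14}  ✓accept
'd' @ 5: {1,2,3,4,5,6,8,9,10,11,12,13,14}  ✓accept
'b' @ 6: {1,2,3,4,5,6,8,9,10,11,12,13,14,15}  ✓accept
'd' @ 7: {1,2,3,4,5,6,8,9,10,11,12,13,14}  ✓accept
'a' @ 8: {5,6,7,8,10}
'a' @ 9: {5,6,7,8,10}
'a' @ 10: {5,6,7,8,10}
'a' @ 11: {5,6,7,8,10}
final: {5,6,7,8,10}; accept 1 not in set

Answer: REJECT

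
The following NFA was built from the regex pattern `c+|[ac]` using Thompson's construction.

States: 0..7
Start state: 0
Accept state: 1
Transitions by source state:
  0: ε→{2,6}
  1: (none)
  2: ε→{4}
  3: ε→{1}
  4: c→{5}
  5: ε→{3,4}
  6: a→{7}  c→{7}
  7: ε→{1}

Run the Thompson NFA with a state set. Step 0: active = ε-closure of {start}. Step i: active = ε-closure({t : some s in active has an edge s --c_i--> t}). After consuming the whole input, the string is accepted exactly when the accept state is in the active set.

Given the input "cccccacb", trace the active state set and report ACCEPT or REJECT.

Answer: REJECT

Trace:
start: ε-closure({0}) = {0,2,4,6}
'c' @ 1: {1,3,4,5,7}  ✓accept
'c' @ 2: {1,3,4,5}  ✓accept
'c' @ 3: {1,3,4,5}  ✓accept
'c' @ 4: {1,3,4,5}  ✓accept
'c' @ 5: {1,3,4,5}  ✓accept
'a' @ 6: {}  — no active states
rest 'cb' ignored (set empty)
after full input: {}  (accept=1 not in)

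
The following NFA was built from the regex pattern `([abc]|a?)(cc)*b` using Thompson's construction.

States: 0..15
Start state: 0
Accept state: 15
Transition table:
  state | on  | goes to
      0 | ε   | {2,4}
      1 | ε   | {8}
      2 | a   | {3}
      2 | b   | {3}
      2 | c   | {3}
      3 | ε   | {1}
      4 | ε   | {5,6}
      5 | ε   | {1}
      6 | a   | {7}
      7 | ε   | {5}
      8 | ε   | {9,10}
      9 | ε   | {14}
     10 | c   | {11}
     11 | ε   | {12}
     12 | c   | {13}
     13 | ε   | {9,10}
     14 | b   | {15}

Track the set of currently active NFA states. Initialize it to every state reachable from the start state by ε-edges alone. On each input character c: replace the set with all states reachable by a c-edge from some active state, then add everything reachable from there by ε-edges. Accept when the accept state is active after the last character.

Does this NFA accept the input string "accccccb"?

Answer: ACCEPT

Trace:
S₀ = ε-closure({0}) = {0,1,2,4,5,6,8,9,10,14}
'a' @ 1: {1,3,5,7,8,9,10,14}
'c' @ 2: {11,12}
'c' @ 3: {9,10,13,14}
'c' @ 4: {11,12}
'c' @ 5: {9,10,13,14}
'c' @ 6: {11,12}
'c' @ 7: {9,10,13,14}
'b' @ 8: {15}  (accept∈set)
after full input: {15}  (accept=15 in)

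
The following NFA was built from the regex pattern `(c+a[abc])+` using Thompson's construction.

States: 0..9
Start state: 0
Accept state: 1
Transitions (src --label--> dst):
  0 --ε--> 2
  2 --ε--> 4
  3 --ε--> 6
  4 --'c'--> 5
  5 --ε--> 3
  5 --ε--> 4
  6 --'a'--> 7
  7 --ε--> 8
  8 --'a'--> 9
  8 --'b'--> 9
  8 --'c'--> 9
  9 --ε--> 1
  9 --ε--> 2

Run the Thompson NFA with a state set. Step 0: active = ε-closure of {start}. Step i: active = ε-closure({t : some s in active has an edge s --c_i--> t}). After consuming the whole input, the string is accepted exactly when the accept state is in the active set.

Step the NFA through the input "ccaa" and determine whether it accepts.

Answer: ACCEPT

Trace:
initial (ε-close {0}): {0,2,4}
'c' @ 1: {3,4,5,6}
'c' @ 2: {3,4,5,6}
'a' @ 3: {7,8}
'a' @ 4: {1,2,4,9}  (accept∈set)
end set {1,2,4,9} — state 1 in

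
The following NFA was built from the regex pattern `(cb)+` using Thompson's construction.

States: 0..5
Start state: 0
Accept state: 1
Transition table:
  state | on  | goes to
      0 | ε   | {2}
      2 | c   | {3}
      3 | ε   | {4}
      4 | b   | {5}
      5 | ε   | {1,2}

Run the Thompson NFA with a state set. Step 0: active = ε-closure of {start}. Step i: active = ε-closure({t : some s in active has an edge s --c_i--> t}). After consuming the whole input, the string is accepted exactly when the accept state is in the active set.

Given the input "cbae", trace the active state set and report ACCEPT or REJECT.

Answer: REJECT

Derivation:
start: ε-closure({0}) = {0,2}
'c' @ 1: {3,4}
'b' @ 2: {1,2,5}  ✓accept
'a' @ 3: {}  — dead — no transitions
rest 'e' ignored (set empty)
end set {} — state 1 not in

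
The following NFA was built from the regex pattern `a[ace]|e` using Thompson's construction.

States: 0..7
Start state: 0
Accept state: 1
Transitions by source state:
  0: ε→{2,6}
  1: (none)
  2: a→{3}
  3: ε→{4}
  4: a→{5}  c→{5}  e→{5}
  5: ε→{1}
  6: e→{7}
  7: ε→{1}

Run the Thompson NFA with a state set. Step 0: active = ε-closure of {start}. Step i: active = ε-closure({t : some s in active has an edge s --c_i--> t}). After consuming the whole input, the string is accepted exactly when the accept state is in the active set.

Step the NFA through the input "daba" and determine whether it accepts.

Answer: REJECT

Trace:
S₀ = ε-closure({0}) = {0,2,6}
'd' @ 1: {}  — dead — no transitions
rest 'aba' ignored (set empty)
after full input: {}  (accept=1 not in)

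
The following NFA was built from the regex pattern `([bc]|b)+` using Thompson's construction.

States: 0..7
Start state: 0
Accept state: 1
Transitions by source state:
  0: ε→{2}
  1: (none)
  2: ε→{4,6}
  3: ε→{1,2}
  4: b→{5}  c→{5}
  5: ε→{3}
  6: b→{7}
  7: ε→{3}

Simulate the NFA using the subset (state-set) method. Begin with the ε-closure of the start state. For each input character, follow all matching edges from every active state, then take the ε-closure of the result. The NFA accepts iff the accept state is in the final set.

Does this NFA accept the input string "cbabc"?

Answer: REJECT

Steps:
S₀ = ε-closure({0}) = {0,2,4,6}
'c' @ 1: {1,2,3,4,5,6}  ✓accept
'b' @ 2: {1,2,3,4,5,6,7}  ✓accept
'a' @ 3: {}  — dead — no transitions
rest 'bc' ignored (set empty)
final: {}; accept 1 not in set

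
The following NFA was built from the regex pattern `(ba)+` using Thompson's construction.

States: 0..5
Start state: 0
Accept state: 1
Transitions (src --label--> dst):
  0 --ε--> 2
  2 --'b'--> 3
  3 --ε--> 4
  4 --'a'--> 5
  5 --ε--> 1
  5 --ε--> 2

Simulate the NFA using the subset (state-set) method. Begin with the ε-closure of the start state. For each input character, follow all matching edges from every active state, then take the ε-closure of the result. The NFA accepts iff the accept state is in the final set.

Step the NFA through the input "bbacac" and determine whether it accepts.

Answer: REJECT

Trace:
S₀ = ε-closure({0}) = {0,2}
'b' @ 1: {3,4}
'b' @ 2: {}  — no active states
rest 'acac' ignored (set empty)
after full input: {}  (accept=1 not in)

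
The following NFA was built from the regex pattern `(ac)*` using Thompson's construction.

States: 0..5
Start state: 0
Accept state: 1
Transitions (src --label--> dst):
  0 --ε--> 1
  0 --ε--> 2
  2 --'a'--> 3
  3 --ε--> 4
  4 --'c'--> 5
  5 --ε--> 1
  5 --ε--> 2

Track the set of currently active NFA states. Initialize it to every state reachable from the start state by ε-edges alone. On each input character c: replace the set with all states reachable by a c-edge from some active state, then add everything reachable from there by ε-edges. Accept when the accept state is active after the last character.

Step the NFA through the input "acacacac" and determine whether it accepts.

Answer: ACCEPT

Trace:
S₀ = ε-closure({0}) = {0,1,2}
'a' @ 1: {3,4}
'c' @ 2: {1,2,5}  ✓accept
'a' @ 3: {3,4}
'c' @ 4: {1,2,5}  ✓accept
'a' @ 5: {3,4}
'c' @ 6: {1,2,5}  ✓accept
'a' @ 7: {3,4}
'c' @ 8: {1,2,5}  ✓accept
after full input: {1,2,5}  (accept=1 in)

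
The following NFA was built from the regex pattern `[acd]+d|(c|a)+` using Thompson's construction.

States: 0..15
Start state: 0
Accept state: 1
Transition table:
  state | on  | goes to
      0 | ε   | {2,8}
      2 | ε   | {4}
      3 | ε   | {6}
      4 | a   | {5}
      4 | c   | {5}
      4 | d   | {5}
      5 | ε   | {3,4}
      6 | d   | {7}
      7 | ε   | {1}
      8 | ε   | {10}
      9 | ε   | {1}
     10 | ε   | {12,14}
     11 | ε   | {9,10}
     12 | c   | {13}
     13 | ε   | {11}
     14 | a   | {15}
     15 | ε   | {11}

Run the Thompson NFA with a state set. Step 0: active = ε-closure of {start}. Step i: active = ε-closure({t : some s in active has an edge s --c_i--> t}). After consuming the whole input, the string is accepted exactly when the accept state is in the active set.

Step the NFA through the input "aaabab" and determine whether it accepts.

Answer: REJECT

Steps:
start: ε-closure({0}) = {0,2,4,8,10,12,14}
'a' @ 1: {1,3,4,5,6,9,10,11,12,14,15}  ✓accept
'a' @ 2: {1,3,4,5,6,9,10,11,12,14,15}  ✓accept
'a' @ 3: {1,3,4,5,6,9,10,11,12,14,15}  ✓accept
'b' @ 4: {}  — state set empty
rest 'ab' ignored (set empty)
after full input: {}  (accept=1 not in)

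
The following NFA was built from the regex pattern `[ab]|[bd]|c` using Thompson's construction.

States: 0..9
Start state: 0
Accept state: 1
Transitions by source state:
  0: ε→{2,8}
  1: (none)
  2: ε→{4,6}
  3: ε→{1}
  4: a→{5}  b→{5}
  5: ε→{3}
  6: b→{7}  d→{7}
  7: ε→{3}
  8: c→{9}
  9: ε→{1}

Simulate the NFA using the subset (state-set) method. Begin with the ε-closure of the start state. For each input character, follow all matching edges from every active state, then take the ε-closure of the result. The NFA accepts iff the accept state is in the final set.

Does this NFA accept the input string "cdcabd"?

Answer: REJECT

Steps:
initial (ε-close {0}): {0,2,4,6,8}
'c' @ 1: {1,9}  (accept∈set)
'd' @ 2: {}  — state set empty
rest 'cabd' ignored (set empty)
end set {} — state 1 not in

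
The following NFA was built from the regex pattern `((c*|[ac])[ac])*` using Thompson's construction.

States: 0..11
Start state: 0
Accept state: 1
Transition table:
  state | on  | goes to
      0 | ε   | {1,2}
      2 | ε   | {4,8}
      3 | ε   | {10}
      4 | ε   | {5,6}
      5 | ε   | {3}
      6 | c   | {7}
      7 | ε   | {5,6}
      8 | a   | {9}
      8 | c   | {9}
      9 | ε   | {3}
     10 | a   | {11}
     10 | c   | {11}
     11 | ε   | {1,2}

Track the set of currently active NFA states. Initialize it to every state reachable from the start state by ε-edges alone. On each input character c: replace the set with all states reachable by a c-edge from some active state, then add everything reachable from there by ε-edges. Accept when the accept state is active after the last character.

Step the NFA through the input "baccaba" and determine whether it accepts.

Answer: REJECT

Derivation:
S₀ = ε-closure({0}) = {0,1,2,3,4,5,6,8,10}
'b' @ 1: {}  — dead — no transitions
rest 'accaba' ignored (set empty)
final: {}; accept 1 not in set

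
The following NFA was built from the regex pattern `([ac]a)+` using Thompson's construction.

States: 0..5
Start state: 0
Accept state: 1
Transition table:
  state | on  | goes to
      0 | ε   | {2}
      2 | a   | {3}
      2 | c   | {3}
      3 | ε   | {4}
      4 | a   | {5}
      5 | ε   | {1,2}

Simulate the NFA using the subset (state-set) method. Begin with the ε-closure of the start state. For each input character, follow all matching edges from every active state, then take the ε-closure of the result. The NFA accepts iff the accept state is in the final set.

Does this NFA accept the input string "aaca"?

start: ε-closure({0}) = {0,2}
'a' @ 1: {3,4}
'a' @ 2: {1,2,5}  ✓accept
'c' @ 3: {3,4}
'a' @ 4: {1,2,5}  ✓accept
after full input: {1,2,5}  (accept=1 in)

Answer: ACCEPT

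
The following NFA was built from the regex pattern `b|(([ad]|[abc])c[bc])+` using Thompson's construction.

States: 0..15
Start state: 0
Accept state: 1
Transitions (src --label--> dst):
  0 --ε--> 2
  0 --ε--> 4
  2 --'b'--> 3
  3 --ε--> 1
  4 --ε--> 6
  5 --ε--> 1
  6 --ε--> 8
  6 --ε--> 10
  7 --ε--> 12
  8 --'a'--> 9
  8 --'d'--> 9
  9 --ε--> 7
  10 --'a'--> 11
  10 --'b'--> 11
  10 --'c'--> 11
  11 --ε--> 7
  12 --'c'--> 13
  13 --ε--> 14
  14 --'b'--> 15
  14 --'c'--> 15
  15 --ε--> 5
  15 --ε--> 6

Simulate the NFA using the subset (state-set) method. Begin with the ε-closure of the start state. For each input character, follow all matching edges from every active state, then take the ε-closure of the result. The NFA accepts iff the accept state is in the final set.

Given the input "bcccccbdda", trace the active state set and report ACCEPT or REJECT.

initial (ε-close {0}): {0,2,4,6,8,10}
'b' @ 1: {1,3,7,11,12}  (accept∈set)
'c' @ 2: {13,14}
'c' @ 3: {1,5,6,8,10,15}  (accept∈set)
'c' @ 4: {7,11,12}
'c' @ 5: {13,14}
'c' @ 6: {1,5,6,8,10,15}  (accept∈set)
'b' @ 7: {7,11,12}
'd' @ 8: {}  — dead — no transitions
rest 'da' ignored (set empty)
final: {}; accept 1 not in set

Answer: REJECT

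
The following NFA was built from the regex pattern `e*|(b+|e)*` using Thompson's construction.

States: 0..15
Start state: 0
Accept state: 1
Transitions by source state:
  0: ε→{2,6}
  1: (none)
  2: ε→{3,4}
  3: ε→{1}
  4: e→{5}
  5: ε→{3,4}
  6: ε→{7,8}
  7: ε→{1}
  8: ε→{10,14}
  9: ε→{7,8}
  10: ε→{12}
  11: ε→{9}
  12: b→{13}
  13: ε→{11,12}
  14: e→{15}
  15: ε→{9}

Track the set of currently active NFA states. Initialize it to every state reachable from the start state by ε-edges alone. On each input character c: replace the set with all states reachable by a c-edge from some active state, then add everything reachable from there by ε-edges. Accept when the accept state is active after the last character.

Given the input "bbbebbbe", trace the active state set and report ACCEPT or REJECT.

Answer: ACCEPT

Steps:
initial (ε-close {0}): {0,1,2,3,4,6,7,8,10,12,14}
'b' @ 1: {1,7,8,9,10,11,12,13,14}  [accepting]
'b' @ 2: {1,7,8,9,10,11,12,13,14}  [accepting]
'b' @ 3: {1,7,8,9,10,11,12,13,14}  [accepting]
'e' @ 4: {1,7,8,9,10,12,14,15}  [accepting]
'b' @ 5: {1,7,8,9,10,11,12,13,14}  [accepting]
'b' @ 6: {1,7,8,9,10,11,12,13,14}  [accepting]
'b' @ 7: {1,7,8,9,10,11,12,13,14}  [accepting]
'e' @ 8: {1,7,8,9,10,12,14,15}  [accepting]
after full input: {1,7,8,9,10,12,14,15}  (accept=1 in)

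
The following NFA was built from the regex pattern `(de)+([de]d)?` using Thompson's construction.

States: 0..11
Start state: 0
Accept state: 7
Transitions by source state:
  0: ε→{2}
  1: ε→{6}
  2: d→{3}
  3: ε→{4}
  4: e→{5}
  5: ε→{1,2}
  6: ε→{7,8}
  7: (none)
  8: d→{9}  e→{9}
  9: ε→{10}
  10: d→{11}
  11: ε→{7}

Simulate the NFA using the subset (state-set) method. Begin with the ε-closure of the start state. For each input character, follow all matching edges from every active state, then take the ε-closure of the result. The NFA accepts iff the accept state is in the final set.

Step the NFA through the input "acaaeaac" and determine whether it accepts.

Answer: REJECT

Derivation:
start: ε-closure({0}) = {0,2}
'a' @ 1: {}  — state set empty
rest 'caaeaac' ignored (set empty)
final: {}; accept 7 not in set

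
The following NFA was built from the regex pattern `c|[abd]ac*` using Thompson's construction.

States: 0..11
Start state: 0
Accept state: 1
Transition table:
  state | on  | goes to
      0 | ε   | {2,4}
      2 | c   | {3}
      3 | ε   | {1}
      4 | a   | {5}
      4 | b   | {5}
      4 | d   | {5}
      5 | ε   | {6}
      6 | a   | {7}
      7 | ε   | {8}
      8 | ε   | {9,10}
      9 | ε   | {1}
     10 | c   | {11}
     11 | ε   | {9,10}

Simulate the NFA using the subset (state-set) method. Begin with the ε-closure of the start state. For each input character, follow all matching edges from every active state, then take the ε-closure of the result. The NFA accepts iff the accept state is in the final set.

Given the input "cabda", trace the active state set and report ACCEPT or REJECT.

Answer: REJECT

Derivation:
S₀ = ε-closure({0}) = {0,2,4}
'c' @ 1: {1,3}  ✓accept
'a' @ 2: {}  — state set empty
rest 'bda' ignored (set empty)
after full input: {}  (accept=1 not in)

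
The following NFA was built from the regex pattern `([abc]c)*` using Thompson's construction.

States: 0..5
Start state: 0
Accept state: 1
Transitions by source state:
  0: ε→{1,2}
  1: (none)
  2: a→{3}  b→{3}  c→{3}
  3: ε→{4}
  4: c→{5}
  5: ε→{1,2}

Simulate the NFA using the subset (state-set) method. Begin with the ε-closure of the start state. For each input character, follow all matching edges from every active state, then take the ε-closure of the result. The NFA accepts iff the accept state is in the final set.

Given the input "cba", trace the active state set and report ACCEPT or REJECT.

Answer: REJECT

Trace:
initial (ε-close {0}): {0,1,2}
'c' @ 1: {3,4}
'b' @ 2: {}  — dead — no transitions
rest 'a' ignored (set empty)
after full input: {}  (accept=1 not in)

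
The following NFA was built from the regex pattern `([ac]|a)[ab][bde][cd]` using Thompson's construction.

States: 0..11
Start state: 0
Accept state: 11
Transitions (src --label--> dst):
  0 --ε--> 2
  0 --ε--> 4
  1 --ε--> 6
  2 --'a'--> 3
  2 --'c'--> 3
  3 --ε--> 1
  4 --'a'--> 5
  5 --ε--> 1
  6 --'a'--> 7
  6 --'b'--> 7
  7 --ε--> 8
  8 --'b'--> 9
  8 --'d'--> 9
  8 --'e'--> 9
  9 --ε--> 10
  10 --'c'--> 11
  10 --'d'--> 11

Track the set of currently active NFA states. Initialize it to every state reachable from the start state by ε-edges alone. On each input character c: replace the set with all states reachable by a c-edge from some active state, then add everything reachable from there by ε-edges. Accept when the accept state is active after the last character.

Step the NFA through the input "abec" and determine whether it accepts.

S₀ = ε-closure({0}) = {0,2,4}
'a' @ 1: {1,3,5,6}
'b' @ 2: {7,8}
'e' @ 3: {9,10}
'c' @ 4: {11}  ✓accept
final: {11}; accept 11 in set

Answer: ACCEPT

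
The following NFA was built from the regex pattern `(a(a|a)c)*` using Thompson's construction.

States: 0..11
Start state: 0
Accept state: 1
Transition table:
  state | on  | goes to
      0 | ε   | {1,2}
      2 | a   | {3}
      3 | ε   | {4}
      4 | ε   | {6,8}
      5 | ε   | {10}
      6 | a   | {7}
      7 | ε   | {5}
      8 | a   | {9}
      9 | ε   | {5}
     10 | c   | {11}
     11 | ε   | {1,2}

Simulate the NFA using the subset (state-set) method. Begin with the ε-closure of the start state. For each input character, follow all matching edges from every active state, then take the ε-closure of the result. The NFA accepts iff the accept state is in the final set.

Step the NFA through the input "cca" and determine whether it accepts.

initial (ε-close {0}): {0,1,2}
'c' @ 1: {}  — dead — no transitions
rest 'ca' ignored (set empty)
end set {} — state 1 not in

Answer: REJECT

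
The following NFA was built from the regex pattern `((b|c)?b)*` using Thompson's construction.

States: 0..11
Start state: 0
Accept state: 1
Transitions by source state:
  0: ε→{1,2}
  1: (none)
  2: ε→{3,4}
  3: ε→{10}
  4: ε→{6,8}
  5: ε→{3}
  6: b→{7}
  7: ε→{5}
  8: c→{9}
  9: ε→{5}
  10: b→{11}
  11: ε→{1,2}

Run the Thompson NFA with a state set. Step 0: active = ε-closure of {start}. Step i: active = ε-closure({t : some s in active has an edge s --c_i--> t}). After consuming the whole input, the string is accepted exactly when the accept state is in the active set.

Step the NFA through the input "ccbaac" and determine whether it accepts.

Answer: REJECT

Trace:
start: ε-closure({0}) = {0,1,2,3,4,6,8,10}
'c' @ 1: {3,5,9,10}
'c' @ 2: {}  — dead — no transitions
rest 'baac' ignored (set empty)
after full input: {}  (accept=1 not in)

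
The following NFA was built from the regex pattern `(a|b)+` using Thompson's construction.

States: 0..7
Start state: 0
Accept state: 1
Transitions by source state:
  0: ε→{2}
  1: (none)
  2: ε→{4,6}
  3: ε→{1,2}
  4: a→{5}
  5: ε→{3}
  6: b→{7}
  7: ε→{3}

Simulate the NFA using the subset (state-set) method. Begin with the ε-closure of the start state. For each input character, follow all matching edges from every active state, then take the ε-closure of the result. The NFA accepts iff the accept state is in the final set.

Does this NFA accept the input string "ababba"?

S₀ = ε-closure({0}) = {0,2,4,6}
'a' @ 1: {1,2,3,4,5,6}  ✓accept
'b' @ 2: {1,2,3,4,6,7}  ✓accept
'a' @ 3: {1,2,3,4,5,6}  ✓accept
'b' @ 4: {1,2,3,4,6,7}  ✓accept
'b' @ 5: {1,2,3,4,6,7}  ✓accept
'a' @ 6: {1,2,3,4,5,6}  ✓accept
final: {1,2,3,4,5,6}; accept 1 in set

Answer: ACCEPT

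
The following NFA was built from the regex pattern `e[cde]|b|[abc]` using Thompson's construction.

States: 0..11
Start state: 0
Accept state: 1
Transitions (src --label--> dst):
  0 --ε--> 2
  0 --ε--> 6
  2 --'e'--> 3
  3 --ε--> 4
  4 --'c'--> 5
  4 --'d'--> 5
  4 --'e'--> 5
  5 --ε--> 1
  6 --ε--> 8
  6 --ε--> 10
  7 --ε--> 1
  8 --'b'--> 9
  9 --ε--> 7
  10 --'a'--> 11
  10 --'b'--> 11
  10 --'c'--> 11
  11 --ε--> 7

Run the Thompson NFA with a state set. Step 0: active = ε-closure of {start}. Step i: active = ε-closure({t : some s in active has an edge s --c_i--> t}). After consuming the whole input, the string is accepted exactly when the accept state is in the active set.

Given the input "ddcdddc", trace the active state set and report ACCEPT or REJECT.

S₀ = ε-closure({0}) = {0,2,6,8,10}
'd' @ 1: {}  — no active states
rest 'dcdddc' ignored (set empty)
final: {}; accept 1 not in set

Answer: REJECT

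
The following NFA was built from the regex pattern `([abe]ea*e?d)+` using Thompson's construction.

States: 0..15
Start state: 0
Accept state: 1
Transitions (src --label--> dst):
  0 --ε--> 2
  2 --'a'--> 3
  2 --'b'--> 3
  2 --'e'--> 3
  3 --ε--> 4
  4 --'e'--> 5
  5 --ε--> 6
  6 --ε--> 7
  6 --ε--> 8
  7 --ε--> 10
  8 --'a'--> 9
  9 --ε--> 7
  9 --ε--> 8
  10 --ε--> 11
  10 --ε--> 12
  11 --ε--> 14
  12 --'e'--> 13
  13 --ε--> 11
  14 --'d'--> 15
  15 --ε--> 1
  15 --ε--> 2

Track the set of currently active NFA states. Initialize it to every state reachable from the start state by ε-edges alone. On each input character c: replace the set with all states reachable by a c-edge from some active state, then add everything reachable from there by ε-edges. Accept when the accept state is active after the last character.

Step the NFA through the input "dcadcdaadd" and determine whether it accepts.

start: ε-closure({0}) = {0,2}
'd' @ 1: {}  — no active states
rest 'cadcdaadd' ignored (set empty)
end set {} — state 1 not in

Answer: REJECT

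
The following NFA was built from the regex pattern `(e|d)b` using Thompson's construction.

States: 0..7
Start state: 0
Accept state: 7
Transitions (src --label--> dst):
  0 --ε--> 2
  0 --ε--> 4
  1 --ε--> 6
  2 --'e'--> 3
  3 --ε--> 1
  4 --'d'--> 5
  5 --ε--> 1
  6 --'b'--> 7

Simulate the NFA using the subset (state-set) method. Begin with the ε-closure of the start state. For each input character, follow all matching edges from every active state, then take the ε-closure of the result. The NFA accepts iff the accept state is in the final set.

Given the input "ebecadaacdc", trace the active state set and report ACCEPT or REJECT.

initial (ε-close {0}): {0,2,4}
'e' @ 1: {1,3,6}
'b' @ 2: {7}  [accepting]
'e' @ 3: {}  — state set empty
rest 'cadaacdc' ignored (set empty)
final: {}; accept 7 not in set

Answer: REJECT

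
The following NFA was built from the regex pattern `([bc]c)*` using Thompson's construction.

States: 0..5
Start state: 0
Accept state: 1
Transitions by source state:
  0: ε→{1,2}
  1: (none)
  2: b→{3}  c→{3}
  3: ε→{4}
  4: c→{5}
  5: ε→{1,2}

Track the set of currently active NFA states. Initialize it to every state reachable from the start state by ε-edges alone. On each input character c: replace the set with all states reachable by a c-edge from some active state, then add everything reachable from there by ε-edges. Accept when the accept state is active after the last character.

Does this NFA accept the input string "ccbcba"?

Answer: REJECT

Steps:
S₀ = ε-closure({0}) = {0,1,2}
'c' @ 1: {3,4}
'c' @ 2: {1,2,5}  [accepting]
'b' @ 3: {3,4}
'c' @ 4: {1,2,5}  [accepting]
'b' @ 5: {3,4}
'a' @ 6: {}  — no active states
final: {}; accept 1 not in set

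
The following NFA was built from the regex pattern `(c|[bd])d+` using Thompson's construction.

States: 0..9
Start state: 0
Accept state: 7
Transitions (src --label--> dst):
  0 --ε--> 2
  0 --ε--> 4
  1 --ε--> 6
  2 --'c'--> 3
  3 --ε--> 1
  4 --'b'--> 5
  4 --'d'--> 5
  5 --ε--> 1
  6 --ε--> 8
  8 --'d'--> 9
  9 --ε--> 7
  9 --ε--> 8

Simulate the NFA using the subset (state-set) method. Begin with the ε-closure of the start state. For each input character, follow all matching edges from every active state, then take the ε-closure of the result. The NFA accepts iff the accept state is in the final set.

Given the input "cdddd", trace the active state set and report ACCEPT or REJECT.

Answer: ACCEPT

Derivation:
start: ε-closure({0}) = {0,2,4}
'c' @ 1: {1,3,6,8}
'd' @ 2: {7,8,9}  [accepting]
'd' @ 3: {7,8,9}  [accepting]
'd' @ 4: {7,8,9}  [accepting]
'd' @ 5: {7,8,9}  [accepting]
final: {7,8,9}; accept 7 in set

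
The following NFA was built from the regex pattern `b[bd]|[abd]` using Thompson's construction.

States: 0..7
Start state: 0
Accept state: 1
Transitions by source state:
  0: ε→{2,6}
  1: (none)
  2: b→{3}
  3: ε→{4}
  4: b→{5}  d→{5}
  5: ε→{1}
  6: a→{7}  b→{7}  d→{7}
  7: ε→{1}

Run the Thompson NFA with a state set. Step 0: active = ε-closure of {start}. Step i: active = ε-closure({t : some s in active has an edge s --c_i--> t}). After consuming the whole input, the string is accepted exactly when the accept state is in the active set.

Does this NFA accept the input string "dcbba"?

Answer: REJECT

Derivation:
S₀ = ε-closure({0}) = {0,2,6}
'd' @ 1: {1,7}  [accepting]
'c' @ 2: {}  — dead — no transitions
rest 'bba' ignored (set empty)
end set {} — state 1 not in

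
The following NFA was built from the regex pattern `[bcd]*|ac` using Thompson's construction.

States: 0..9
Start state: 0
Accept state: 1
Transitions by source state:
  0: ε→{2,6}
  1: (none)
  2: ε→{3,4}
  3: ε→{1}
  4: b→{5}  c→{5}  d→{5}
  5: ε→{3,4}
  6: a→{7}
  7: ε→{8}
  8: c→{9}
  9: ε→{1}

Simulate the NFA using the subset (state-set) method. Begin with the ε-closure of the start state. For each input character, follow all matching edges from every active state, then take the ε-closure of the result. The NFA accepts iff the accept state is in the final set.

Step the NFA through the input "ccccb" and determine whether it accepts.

Answer: ACCEPT

Steps:
initial (ε-close {0}): {0,1,2,3,4,6}
'c' @ 1: {1,3,4,5}  (accept∈set)
'c' @ 2: {1,3,4,5}  (accept∈set)
'c' @ 3: {1,3,4,5}  (accept∈set)
'c' @ 4: {1,3,4,5}  (accept∈set)
'b' @ 5: {1,3,4,5}  (accept∈set)
after full input: {1,3,4,5}  (accept=1 in)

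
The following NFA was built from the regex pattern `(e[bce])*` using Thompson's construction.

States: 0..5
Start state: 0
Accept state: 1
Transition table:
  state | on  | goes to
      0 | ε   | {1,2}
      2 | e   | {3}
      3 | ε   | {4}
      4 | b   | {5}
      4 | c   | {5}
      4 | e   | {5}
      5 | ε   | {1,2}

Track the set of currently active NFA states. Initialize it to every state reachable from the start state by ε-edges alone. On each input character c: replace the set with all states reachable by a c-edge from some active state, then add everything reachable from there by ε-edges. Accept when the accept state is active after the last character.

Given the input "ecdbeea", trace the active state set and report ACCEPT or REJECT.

initial (ε-close {0}): {0,1,2}
'e' @ 1: {3,4}
'c' @ 2: {1,2,5}  [accepting]
'd' @ 3: {}  — state set empty
rest 'beea' ignored (set empty)
after full input: {}  (accept=1 not in)

Answer: REJECT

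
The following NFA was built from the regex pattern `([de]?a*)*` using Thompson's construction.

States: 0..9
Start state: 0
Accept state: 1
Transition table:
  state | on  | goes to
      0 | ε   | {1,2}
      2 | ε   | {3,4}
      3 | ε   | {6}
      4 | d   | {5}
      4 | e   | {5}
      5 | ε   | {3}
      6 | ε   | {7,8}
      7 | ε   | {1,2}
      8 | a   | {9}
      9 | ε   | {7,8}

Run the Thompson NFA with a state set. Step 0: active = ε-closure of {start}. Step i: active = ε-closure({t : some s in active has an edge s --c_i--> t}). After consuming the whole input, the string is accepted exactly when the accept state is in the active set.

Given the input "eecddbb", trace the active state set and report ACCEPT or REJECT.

Answer: REJECT

Steps:
S₀ = ε-closure({0}) = {0,1,2,3,4,6,7,8}
'e' @ 1: {1,2,3,4,5,6,7,8}  ✓accept
'e' @ 2: {1,2,3,4,5,6,7,8}  ✓accept
'c' @ 3: {}  — no active states
rest 'ddbb' ignored (set empty)
after full input: {}  (accept=1 not in)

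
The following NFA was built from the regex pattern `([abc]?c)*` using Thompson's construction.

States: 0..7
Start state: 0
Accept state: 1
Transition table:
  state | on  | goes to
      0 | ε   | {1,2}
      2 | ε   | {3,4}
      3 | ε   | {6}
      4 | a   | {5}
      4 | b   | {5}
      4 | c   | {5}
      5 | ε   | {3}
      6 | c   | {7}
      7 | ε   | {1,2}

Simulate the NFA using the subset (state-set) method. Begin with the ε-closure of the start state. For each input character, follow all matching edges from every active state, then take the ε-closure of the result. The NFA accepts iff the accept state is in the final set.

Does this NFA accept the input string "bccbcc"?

start: ε-closure({0}) = {0,1,2,3,4,6}
'b' @ 1: {3,5,6}
'c' @ 2: {1,2,3,4,6,7}  [accepting]
'c' @ 3: {1,2,3,4,5,6,7}  [accepting]
'b' @ 4: {3,5,6}
'c' @ 5: {1,2,3,4,6,7}  [accepting]
'c' @ 6: {1,2,3,4,5,6,7}  [accepting]
final: {1,2,3,4,5,6,7}; accept 1 in set

Answer: ACCEPT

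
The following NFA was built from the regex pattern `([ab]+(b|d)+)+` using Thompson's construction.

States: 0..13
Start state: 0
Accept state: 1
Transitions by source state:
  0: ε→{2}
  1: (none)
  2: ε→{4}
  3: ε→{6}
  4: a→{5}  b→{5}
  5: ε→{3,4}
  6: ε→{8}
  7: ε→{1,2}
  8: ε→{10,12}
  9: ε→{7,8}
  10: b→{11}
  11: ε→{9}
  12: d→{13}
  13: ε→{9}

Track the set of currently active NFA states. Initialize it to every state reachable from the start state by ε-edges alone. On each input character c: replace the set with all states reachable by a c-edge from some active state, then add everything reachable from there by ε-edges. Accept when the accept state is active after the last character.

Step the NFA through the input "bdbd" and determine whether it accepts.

Answer: ACCEPT

Derivation:
start: ε-closure({0}) = {0,2,4}
'b' @ 1: {3,4,5,6,8,10,12}
'd' @ 2: {1,2,4,7,8,9,10,12,13}  (accept∈set)
'b' @ 3: {1,2,3,4,5,6,7,8,9,10,11,12}  (accept∈set)
'd' @ 4: {1,2,4,7,8,9,10,12,13}  (accept∈set)
after full input: {1,2,4,7,8,9,10,12,13}  (accept=1 in)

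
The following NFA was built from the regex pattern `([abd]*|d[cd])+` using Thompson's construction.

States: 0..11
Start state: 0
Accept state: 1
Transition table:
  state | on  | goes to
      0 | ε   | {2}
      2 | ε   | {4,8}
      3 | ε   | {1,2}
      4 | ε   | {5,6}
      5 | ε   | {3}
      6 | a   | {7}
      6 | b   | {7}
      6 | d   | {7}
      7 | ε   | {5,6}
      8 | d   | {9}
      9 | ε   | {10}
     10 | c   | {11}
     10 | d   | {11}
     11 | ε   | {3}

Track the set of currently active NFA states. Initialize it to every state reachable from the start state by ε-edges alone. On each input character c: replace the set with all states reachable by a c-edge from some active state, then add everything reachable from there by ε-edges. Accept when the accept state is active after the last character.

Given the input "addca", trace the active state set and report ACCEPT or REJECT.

Answer: ACCEPT

Derivation:
start: ε-closure({0}) = {0,1,2,3,4,5,6,8}
'a' @ 1: {1,2,3,4,5,6,7,8}  ✓accept
'd' @ 2: {1,2,3,4,5,6,7,8,9,10}  ✓accept
'd' @ 3: {1,2,3,4,5,6,7,8,9,10,11}  ✓accept
'c' @ 4: {1,2,3,4,5,6,8,11}  ✓accept
'a' @ 5: {1,2,3,4,5,6,7,8}  ✓accept
after full input: {1,2,3,4,5,6,7,8}  (accept=1 in)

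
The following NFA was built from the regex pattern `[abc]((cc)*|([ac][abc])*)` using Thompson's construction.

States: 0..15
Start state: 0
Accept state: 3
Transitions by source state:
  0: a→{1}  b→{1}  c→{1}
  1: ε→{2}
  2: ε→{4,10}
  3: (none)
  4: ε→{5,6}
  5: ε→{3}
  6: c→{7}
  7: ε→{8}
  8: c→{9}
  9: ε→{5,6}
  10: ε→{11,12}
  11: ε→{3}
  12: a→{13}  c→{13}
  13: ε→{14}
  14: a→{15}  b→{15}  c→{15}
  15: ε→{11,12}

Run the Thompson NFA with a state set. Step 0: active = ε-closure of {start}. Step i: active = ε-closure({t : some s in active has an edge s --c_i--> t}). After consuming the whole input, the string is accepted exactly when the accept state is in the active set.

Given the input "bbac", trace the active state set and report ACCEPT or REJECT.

Answer: REJECT

Derivation:
S₀ = ε-closure({0}) = {0}
'b' @ 1: {1,2,3,4,5,6,10,11,12}  ✓accept
'b' @ 2: {}  — no active states
rest 'ac' ignored (set empty)
end set {} — state 3 not in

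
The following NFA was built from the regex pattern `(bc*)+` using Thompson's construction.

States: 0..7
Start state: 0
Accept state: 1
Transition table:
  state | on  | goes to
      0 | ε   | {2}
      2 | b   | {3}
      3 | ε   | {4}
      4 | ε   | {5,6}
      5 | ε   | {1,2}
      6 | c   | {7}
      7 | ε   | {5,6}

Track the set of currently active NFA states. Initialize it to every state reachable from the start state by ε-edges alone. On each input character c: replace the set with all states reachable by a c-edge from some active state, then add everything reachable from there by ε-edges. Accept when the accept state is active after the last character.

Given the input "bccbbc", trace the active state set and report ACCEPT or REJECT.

S₀ = ε-closure({0}) = {0,2}
'b' @ 1: {1,2,3,4,5,6}  [accepting]
'c' @ 2: {1,2,5,6,7}  [accepting]
'c' @ 3: {1,2,5,6,7}  [accepting]
'b' @ 4: {1,2,3,4,5,6}  [accepting]
'b' @ 5: {1,2,3,4,5,6}  [accepting]
'c' @ 6: {1,2,5,6,7}  [accepting]
final: {1,2,5,6,7}; accept 1 in set

Answer: ACCEPT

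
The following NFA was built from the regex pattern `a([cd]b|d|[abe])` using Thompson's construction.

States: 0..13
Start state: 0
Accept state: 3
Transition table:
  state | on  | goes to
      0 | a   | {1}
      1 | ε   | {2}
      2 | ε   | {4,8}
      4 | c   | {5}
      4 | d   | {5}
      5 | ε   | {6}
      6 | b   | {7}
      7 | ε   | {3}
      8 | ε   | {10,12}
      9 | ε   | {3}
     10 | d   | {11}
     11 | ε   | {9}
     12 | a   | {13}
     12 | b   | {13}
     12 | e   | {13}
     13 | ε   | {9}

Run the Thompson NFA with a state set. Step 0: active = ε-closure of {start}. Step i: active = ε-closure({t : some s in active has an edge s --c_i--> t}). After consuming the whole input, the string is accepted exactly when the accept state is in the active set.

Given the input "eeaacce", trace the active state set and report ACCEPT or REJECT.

Answer: REJECT

Derivation:
initial (ε-close {0}): {0}
'e' @ 1: {}  — no active states
rest 'eaacce' ignored (set empty)
end set {} — state 3 not in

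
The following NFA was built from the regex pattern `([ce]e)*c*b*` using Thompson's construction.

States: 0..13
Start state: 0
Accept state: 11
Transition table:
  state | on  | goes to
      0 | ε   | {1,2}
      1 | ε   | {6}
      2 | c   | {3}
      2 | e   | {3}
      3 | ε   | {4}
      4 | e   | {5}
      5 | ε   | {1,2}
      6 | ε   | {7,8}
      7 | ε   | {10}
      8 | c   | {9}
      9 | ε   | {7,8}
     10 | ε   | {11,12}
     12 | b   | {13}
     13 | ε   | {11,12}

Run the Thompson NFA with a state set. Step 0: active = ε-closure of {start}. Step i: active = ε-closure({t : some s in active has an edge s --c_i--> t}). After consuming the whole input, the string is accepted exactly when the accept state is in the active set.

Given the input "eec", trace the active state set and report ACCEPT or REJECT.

Answer: ACCEPT

Steps:
S₀ = ε-closure({0}) = {0,1,2,6,7,8,10,11,12}
'e' @ 1: {3,4}
'e' @ 2: {1,2,5,6,7,8,10,11,12}  (accept∈set)
'c' @ 3: {3,4,7,8,9,10,11,12}  (accept∈set)
final: {3,4,7,8,9,10,11,12}; accept 11 in set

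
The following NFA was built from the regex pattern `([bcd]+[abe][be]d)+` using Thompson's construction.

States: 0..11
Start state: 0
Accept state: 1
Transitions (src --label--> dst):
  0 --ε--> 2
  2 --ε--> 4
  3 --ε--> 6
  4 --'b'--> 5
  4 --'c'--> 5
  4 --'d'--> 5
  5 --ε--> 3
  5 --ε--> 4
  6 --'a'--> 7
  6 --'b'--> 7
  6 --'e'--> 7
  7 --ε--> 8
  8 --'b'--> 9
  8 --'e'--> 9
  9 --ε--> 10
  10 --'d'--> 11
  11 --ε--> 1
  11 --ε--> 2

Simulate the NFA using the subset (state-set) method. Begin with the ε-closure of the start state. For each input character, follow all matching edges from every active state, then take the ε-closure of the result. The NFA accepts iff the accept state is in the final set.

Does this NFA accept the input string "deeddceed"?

start: ε-closure({0}) = {0,2,4}
'd' @ 1: {3,4,5,6}
'e' @ 2: {7,8}
'e' @ 3: {9,10}
'd' @ 4: {1,2,4,11}  ✓accept
'd' @ 5: {3,4,5,6}
'c' @ 6: {3,4,5,6}
'e' @ 7: {7,8}
'e' @ 8: {9,10}
'd' @ 9: {1,2,4,11}  ✓accept
after full input: {1,2,4,11}  (accept=1 in)

Answer: ACCEPT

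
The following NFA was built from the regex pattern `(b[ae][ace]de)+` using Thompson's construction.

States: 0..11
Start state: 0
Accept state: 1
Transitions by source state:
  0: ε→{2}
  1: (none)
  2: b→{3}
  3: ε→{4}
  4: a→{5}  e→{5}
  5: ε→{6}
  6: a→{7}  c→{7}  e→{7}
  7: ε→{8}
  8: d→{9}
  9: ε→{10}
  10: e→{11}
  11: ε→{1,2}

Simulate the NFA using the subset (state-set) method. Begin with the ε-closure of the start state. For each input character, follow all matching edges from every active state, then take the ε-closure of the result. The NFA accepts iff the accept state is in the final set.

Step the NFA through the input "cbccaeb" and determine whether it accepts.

start: ε-closure({0}) = {0,2}
'c' @ 1: {}  — state set empty
rest 'bccaeb' ignored (set empty)
after full input: {}  (accept=1 not in)

Answer: REJECT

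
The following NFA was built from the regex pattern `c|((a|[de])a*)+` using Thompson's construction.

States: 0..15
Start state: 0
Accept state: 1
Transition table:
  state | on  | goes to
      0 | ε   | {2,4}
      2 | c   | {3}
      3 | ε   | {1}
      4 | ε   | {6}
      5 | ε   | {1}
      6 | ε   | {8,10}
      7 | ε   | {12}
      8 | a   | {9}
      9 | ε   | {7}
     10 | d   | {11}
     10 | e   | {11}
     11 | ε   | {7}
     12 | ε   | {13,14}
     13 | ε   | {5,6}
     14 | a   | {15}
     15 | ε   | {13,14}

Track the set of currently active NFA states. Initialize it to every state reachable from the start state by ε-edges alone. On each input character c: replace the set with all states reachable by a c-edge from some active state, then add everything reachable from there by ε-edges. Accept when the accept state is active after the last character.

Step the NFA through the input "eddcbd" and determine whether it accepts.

start: ε-closure({0}) = {0,2,4,6,8,10}
'e' @ 1: {1,5,6,7,8,10,11,12,13,14}  [accepting]
'd' @ 2: {1,5,6,7,8,10,11,12,13,14}  [accepting]
'd' @ 3: {1,5,6,7,8,10,11,12,13,14}  [accepting]
'c' @ 4: {}  — state set empty
rest 'bd' ignored (set empty)
final: {}; accept 1 not in set

Answer: REJECT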